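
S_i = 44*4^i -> [44, 176, 704, 2816, 11264]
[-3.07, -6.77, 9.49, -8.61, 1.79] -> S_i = Random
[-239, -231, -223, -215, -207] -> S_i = -239 + 8*i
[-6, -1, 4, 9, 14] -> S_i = -6 + 5*i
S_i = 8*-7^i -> [8, -56, 392, -2744, 19208]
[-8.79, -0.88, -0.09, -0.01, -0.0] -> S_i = -8.79*0.10^i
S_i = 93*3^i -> [93, 279, 837, 2511, 7533]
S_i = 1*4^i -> [1, 4, 16, 64, 256]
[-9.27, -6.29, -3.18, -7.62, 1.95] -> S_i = Random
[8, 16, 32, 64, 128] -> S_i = 8*2^i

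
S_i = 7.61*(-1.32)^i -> [7.61, -10.05, 13.26, -17.5, 23.1]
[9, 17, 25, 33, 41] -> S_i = 9 + 8*i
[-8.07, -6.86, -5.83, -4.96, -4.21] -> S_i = -8.07*0.85^i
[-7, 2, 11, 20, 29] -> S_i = -7 + 9*i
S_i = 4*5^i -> [4, 20, 100, 500, 2500]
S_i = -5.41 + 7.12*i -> [-5.41, 1.71, 8.83, 15.95, 23.07]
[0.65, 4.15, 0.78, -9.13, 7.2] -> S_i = Random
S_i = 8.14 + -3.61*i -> [8.14, 4.53, 0.92, -2.69, -6.3]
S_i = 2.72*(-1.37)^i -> [2.72, -3.73, 5.11, -6.99, 9.58]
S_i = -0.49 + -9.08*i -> [-0.49, -9.57, -18.65, -27.73, -36.81]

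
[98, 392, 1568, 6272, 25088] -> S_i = 98*4^i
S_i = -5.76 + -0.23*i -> [-5.76, -5.99, -6.22, -6.45, -6.68]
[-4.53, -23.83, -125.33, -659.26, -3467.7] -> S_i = -4.53*5.26^i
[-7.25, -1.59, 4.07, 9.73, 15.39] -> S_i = -7.25 + 5.66*i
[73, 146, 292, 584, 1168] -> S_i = 73*2^i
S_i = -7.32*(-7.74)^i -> [-7.32, 56.66, -438.52, 3394.17, -26270.9]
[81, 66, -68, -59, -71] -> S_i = Random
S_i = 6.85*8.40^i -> [6.85, 57.54, 483.34, 4060.02, 34104.19]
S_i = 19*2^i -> [19, 38, 76, 152, 304]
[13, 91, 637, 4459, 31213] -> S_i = 13*7^i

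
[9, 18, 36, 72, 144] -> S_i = 9*2^i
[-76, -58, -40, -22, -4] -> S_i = -76 + 18*i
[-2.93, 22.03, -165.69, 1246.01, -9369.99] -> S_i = -2.93*(-7.52)^i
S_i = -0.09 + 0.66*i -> [-0.09, 0.57, 1.23, 1.89, 2.55]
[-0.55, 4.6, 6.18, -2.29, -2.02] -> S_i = Random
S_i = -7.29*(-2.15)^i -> [-7.29, 15.67, -33.7, 72.45, -155.77]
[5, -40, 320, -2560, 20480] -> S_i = 5*-8^i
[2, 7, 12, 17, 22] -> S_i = 2 + 5*i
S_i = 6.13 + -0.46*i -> [6.13, 5.67, 5.21, 4.75, 4.29]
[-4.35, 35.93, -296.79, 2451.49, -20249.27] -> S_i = -4.35*(-8.26)^i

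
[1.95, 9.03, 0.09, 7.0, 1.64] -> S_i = Random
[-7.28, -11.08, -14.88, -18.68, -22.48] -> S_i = -7.28 + -3.80*i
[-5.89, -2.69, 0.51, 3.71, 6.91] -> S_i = -5.89 + 3.20*i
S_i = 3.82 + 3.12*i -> [3.82, 6.94, 10.06, 13.18, 16.3]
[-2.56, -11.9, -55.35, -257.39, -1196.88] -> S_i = -2.56*4.65^i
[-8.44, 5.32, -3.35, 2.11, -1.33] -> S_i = -8.44*(-0.63)^i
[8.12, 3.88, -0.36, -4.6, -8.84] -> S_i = 8.12 + -4.24*i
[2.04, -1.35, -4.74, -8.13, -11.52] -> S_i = 2.04 + -3.39*i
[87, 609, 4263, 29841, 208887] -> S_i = 87*7^i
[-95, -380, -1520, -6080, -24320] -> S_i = -95*4^i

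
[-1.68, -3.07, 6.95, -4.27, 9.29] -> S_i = Random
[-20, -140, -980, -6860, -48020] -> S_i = -20*7^i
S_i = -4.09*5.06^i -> [-4.09, -20.7, -104.72, -529.88, -2681.18]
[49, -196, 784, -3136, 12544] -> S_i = 49*-4^i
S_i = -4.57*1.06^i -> [-4.57, -4.84, -5.13, -5.44, -5.77]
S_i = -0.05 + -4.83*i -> [-0.05, -4.88, -9.71, -14.54, -19.37]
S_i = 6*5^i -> [6, 30, 150, 750, 3750]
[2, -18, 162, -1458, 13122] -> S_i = 2*-9^i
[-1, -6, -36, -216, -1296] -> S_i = -1*6^i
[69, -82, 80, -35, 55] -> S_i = Random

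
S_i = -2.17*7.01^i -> [-2.17, -15.21, -106.63, -747.5, -5240.01]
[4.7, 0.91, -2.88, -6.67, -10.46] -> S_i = 4.70 + -3.79*i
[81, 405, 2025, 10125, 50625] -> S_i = 81*5^i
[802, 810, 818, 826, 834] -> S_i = 802 + 8*i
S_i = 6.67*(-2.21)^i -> [6.67, -14.74, 32.58, -72.0, 159.11]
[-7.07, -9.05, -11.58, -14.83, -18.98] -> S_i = -7.07*1.28^i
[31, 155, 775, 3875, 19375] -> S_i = 31*5^i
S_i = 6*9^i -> [6, 54, 486, 4374, 39366]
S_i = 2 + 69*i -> [2, 71, 140, 209, 278]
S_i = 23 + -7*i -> [23, 16, 9, 2, -5]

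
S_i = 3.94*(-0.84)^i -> [3.94, -3.31, 2.78, -2.34, 1.96]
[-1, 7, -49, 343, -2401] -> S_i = -1*-7^i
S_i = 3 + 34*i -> [3, 37, 71, 105, 139]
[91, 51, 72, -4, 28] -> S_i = Random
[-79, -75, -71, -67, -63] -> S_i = -79 + 4*i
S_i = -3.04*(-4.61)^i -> [-3.04, 14.01, -64.61, 297.84, -1373.02]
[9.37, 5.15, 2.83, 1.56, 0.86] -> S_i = 9.37*0.55^i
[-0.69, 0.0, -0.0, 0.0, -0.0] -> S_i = -0.69*-0.00^i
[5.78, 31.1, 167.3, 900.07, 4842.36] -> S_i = 5.78*5.38^i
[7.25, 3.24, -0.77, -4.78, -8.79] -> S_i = 7.25 + -4.01*i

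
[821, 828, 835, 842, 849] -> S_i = 821 + 7*i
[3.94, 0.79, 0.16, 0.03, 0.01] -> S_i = 3.94*0.20^i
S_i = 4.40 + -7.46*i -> [4.4, -3.06, -10.52, -17.98, -25.44]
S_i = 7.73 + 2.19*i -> [7.73, 9.92, 12.11, 14.3, 16.49]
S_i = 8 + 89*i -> [8, 97, 186, 275, 364]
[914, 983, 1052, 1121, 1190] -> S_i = 914 + 69*i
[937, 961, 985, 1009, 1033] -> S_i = 937 + 24*i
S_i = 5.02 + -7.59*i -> [5.02, -2.57, -10.16, -17.75, -25.34]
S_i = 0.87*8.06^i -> [0.87, 7.01, 56.52, 455.54, 3671.63]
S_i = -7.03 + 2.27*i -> [-7.03, -4.76, -2.49, -0.22, 2.05]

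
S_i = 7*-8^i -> [7, -56, 448, -3584, 28672]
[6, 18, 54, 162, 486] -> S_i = 6*3^i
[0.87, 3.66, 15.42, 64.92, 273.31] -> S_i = 0.87*4.21^i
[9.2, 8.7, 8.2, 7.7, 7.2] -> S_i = 9.20 + -0.50*i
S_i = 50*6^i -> [50, 300, 1800, 10800, 64800]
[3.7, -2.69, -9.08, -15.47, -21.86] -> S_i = 3.70 + -6.39*i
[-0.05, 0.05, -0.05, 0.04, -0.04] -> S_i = -0.05*(-0.96)^i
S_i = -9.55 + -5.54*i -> [-9.55, -15.09, -20.63, -26.17, -31.71]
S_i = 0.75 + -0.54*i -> [0.75, 0.21, -0.33, -0.87, -1.41]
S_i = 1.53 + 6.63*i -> [1.53, 8.16, 14.79, 21.42, 28.05]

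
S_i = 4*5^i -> [4, 20, 100, 500, 2500]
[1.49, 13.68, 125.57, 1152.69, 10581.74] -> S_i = 1.49*9.18^i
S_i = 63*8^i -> [63, 504, 4032, 32256, 258048]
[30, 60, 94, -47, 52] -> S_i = Random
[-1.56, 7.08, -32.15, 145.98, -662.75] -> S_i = -1.56*(-4.54)^i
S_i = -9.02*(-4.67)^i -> [-9.02, 42.12, -196.72, 918.67, -4290.17]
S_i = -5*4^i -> [-5, -20, -80, -320, -1280]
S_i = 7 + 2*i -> [7, 9, 11, 13, 15]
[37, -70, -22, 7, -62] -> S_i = Random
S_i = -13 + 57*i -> [-13, 44, 101, 158, 215]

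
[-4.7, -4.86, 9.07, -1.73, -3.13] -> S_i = Random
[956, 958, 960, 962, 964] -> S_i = 956 + 2*i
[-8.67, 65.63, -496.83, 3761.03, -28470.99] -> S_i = -8.67*(-7.57)^i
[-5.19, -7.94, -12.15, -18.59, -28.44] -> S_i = -5.19*1.53^i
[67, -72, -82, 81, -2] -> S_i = Random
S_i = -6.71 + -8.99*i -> [-6.71, -15.7, -24.69, -33.68, -42.67]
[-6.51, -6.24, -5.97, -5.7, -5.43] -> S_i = -6.51 + 0.27*i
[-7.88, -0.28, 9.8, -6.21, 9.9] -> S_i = Random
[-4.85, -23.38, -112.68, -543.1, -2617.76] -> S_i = -4.85*4.82^i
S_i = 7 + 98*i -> [7, 105, 203, 301, 399]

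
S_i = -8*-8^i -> [-8, 64, -512, 4096, -32768]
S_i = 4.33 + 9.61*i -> [4.33, 13.94, 23.55, 33.16, 42.77]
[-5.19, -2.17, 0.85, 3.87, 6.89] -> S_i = -5.19 + 3.02*i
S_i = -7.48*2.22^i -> [-7.48, -16.61, -36.86, -81.84, -181.68]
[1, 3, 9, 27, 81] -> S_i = 1*3^i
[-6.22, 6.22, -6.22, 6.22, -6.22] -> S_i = -6.22*(-1.00)^i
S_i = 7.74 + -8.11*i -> [7.74, -0.37, -8.48, -16.59, -24.7]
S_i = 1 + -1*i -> [1, 0, -1, -2, -3]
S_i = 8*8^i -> [8, 64, 512, 4096, 32768]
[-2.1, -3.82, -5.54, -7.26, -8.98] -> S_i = -2.10 + -1.72*i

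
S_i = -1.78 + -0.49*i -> [-1.78, -2.27, -2.76, -3.25, -3.74]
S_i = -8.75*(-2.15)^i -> [-8.75, 18.81, -40.45, 86.96, -186.97]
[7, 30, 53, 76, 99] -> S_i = 7 + 23*i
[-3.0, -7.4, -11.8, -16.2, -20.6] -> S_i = -3.00 + -4.40*i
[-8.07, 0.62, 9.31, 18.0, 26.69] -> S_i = -8.07 + 8.69*i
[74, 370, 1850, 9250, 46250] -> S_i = 74*5^i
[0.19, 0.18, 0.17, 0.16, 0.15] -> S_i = 0.19*0.94^i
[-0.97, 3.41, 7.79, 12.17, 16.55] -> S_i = -0.97 + 4.38*i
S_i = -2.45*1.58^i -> [-2.45, -3.87, -6.12, -9.66, -15.27]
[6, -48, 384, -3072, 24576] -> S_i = 6*-8^i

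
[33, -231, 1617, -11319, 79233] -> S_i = 33*-7^i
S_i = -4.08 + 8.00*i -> [-4.08, 3.92, 11.92, 19.92, 27.92]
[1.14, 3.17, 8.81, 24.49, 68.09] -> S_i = 1.14*2.78^i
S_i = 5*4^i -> [5, 20, 80, 320, 1280]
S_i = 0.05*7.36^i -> [0.05, 0.37, 2.71, 19.93, 146.72]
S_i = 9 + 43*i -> [9, 52, 95, 138, 181]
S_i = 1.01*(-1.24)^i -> [1.01, -1.25, 1.55, -1.93, 2.39]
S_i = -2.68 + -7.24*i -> [-2.68, -9.92, -17.16, -24.4, -31.64]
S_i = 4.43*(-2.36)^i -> [4.43, -10.45, 24.67, -58.23, 137.42]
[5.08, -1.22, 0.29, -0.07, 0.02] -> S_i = 5.08*(-0.24)^i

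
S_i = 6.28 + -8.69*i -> [6.28, -2.41, -11.1, -19.79, -28.48]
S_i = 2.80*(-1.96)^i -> [2.8, -5.49, 10.76, -21.08, 41.32]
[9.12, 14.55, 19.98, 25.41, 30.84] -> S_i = 9.12 + 5.43*i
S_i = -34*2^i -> [-34, -68, -136, -272, -544]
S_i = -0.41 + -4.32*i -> [-0.41, -4.73, -9.05, -13.37, -17.69]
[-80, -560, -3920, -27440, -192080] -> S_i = -80*7^i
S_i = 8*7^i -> [8, 56, 392, 2744, 19208]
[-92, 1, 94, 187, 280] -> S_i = -92 + 93*i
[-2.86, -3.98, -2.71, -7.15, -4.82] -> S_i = Random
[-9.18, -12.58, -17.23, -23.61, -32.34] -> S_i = -9.18*1.37^i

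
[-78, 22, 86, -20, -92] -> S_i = Random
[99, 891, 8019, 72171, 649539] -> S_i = 99*9^i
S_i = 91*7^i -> [91, 637, 4459, 31213, 218491]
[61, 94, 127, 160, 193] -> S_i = 61 + 33*i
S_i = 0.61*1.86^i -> [0.61, 1.13, 2.11, 3.93, 7.3]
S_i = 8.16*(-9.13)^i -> [8.16, -74.5, 680.19, -6210.16, 56698.72]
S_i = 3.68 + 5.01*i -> [3.68, 8.69, 13.7, 18.71, 23.72]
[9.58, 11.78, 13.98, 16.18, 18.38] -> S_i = 9.58 + 2.20*i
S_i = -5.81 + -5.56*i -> [-5.81, -11.37, -16.93, -22.49, -28.05]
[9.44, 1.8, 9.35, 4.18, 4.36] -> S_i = Random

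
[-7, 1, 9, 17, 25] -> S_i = -7 + 8*i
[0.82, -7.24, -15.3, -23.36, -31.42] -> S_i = 0.82 + -8.06*i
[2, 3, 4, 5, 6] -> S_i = 2 + 1*i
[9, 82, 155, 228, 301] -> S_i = 9 + 73*i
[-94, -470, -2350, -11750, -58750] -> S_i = -94*5^i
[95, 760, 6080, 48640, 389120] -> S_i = 95*8^i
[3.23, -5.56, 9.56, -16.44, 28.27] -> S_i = 3.23*(-1.72)^i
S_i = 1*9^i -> [1, 9, 81, 729, 6561]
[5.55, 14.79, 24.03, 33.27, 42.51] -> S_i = 5.55 + 9.24*i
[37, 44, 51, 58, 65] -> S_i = 37 + 7*i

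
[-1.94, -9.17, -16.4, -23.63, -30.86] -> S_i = -1.94 + -7.23*i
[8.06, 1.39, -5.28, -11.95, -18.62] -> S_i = 8.06 + -6.67*i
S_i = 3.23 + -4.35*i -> [3.23, -1.12, -5.47, -9.82, -14.17]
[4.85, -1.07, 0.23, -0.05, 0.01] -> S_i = 4.85*(-0.22)^i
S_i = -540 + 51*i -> [-540, -489, -438, -387, -336]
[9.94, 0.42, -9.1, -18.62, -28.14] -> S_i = 9.94 + -9.52*i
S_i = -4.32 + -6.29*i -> [-4.32, -10.61, -16.9, -23.19, -29.48]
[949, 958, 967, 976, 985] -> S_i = 949 + 9*i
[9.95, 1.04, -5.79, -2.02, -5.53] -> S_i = Random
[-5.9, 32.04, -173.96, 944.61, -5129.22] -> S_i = -5.90*(-5.43)^i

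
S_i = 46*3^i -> [46, 138, 414, 1242, 3726]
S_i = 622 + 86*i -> [622, 708, 794, 880, 966]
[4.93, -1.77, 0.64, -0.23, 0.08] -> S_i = 4.93*(-0.36)^i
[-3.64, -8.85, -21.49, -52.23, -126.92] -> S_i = -3.64*2.43^i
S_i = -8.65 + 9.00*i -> [-8.65, 0.35, 9.35, 18.35, 27.35]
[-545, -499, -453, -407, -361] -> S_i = -545 + 46*i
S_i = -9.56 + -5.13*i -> [-9.56, -14.69, -19.82, -24.95, -30.08]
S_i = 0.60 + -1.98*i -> [0.6, -1.38, -3.36, -5.34, -7.32]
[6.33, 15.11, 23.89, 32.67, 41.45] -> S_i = 6.33 + 8.78*i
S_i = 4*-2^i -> [4, -8, 16, -32, 64]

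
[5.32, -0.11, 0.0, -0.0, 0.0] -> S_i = 5.32*(-0.02)^i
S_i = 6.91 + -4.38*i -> [6.91, 2.53, -1.85, -6.23, -10.61]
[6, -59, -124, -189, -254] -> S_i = 6 + -65*i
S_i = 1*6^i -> [1, 6, 36, 216, 1296]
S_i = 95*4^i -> [95, 380, 1520, 6080, 24320]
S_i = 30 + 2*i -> [30, 32, 34, 36, 38]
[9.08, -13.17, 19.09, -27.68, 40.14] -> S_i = 9.08*(-1.45)^i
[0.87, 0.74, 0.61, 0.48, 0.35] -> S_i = 0.87 + -0.13*i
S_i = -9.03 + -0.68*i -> [-9.03, -9.71, -10.39, -11.07, -11.75]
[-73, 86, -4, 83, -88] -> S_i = Random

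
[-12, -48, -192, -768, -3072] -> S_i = -12*4^i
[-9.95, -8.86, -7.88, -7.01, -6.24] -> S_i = -9.95*0.89^i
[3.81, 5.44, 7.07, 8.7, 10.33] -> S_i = 3.81 + 1.63*i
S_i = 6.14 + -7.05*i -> [6.14, -0.91, -7.96, -15.01, -22.06]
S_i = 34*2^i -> [34, 68, 136, 272, 544]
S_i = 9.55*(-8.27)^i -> [9.55, -78.98, 653.15, -5401.57, 44670.97]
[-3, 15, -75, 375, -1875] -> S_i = -3*-5^i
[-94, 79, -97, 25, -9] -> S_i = Random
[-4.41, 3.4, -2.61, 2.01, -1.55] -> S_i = -4.41*(-0.77)^i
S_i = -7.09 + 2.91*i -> [-7.09, -4.18, -1.27, 1.64, 4.55]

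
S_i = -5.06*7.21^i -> [-5.06, -36.48, -263.04, -1896.52, -13673.87]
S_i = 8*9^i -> [8, 72, 648, 5832, 52488]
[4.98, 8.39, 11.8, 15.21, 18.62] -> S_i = 4.98 + 3.41*i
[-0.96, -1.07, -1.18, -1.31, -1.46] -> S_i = -0.96*1.11^i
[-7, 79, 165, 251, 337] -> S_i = -7 + 86*i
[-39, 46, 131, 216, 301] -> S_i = -39 + 85*i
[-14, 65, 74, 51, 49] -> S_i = Random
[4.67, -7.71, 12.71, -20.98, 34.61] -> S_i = 4.67*(-1.65)^i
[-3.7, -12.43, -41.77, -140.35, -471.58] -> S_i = -3.70*3.36^i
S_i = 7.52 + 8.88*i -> [7.52, 16.4, 25.28, 34.16, 43.04]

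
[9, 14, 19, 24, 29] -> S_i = 9 + 5*i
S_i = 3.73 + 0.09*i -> [3.73, 3.82, 3.91, 4.0, 4.09]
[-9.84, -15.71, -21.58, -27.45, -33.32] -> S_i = -9.84 + -5.87*i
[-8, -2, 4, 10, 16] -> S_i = -8 + 6*i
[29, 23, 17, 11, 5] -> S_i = 29 + -6*i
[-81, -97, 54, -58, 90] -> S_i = Random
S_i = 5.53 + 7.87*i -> [5.53, 13.4, 21.27, 29.14, 37.01]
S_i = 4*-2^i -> [4, -8, 16, -32, 64]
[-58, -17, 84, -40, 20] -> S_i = Random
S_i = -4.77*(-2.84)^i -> [-4.77, 13.55, -38.47, 109.26, -310.31]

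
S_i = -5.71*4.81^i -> [-5.71, -27.47, -132.11, -635.44, -3056.44]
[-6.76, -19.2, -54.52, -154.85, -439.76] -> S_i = -6.76*2.84^i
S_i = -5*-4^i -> [-5, 20, -80, 320, -1280]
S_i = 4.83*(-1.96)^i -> [4.83, -9.47, 18.55, -36.37, 71.28]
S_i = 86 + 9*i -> [86, 95, 104, 113, 122]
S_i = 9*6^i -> [9, 54, 324, 1944, 11664]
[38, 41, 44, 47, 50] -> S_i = 38 + 3*i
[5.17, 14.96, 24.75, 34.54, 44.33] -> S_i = 5.17 + 9.79*i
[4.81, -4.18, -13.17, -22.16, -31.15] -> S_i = 4.81 + -8.99*i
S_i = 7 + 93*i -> [7, 100, 193, 286, 379]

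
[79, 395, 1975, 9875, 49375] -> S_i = 79*5^i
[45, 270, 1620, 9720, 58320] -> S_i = 45*6^i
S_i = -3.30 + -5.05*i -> [-3.3, -8.35, -13.4, -18.45, -23.5]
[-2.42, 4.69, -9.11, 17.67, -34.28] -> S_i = -2.42*(-1.94)^i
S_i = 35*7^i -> [35, 245, 1715, 12005, 84035]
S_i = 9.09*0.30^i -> [9.09, 2.73, 0.82, 0.25, 0.07]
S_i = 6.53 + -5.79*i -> [6.53, 0.74, -5.05, -10.84, -16.63]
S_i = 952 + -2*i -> [952, 950, 948, 946, 944]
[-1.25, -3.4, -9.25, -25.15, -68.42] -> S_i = -1.25*2.72^i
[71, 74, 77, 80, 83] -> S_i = 71 + 3*i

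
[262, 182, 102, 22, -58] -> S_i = 262 + -80*i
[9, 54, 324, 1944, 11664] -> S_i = 9*6^i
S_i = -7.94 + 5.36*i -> [-7.94, -2.58, 2.78, 8.14, 13.5]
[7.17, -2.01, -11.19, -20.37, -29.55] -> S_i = 7.17 + -9.18*i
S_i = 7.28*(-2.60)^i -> [7.28, -18.93, 49.21, -127.95, 332.68]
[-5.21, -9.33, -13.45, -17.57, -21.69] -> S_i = -5.21 + -4.12*i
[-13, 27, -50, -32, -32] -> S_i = Random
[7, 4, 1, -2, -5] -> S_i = 7 + -3*i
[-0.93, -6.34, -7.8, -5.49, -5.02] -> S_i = Random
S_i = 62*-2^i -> [62, -124, 248, -496, 992]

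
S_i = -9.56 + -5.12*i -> [-9.56, -14.68, -19.8, -24.92, -30.04]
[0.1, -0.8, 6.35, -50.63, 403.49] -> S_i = 0.10*(-7.97)^i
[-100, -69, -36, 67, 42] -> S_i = Random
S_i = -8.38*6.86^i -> [-8.38, -57.49, -394.36, -2705.31, -18558.4]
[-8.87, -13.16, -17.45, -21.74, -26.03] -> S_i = -8.87 + -4.29*i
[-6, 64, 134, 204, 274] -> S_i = -6 + 70*i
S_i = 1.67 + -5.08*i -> [1.67, -3.41, -8.49, -13.57, -18.65]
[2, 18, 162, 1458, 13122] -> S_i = 2*9^i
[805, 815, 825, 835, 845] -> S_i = 805 + 10*i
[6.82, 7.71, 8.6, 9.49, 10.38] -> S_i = 6.82 + 0.89*i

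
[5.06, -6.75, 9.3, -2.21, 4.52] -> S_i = Random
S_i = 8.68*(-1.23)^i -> [8.68, -10.68, 13.13, -16.15, 19.87]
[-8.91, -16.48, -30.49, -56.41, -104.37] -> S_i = -8.91*1.85^i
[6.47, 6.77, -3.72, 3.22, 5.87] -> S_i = Random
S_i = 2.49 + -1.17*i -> [2.49, 1.32, 0.15, -1.02, -2.19]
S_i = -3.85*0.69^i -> [-3.85, -2.66, -1.83, -1.26, -0.87]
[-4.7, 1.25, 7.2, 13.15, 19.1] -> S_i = -4.70 + 5.95*i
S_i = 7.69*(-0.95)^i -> [7.69, -7.31, 6.94, -6.59, 6.26]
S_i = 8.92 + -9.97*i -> [8.92, -1.05, -11.02, -20.99, -30.96]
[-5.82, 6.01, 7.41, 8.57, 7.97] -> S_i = Random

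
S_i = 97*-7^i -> [97, -679, 4753, -33271, 232897]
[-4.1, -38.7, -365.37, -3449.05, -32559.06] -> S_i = -4.10*9.44^i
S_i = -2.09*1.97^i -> [-2.09, -4.12, -8.11, -15.98, -31.48]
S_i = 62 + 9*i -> [62, 71, 80, 89, 98]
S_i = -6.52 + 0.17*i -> [-6.52, -6.35, -6.18, -6.01, -5.84]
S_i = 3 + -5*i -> [3, -2, -7, -12, -17]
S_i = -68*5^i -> [-68, -340, -1700, -8500, -42500]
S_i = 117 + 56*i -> [117, 173, 229, 285, 341]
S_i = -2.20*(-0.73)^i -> [-2.2, 1.61, -1.17, 0.86, -0.62]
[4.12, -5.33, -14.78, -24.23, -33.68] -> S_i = 4.12 + -9.45*i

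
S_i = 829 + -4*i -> [829, 825, 821, 817, 813]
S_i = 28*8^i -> [28, 224, 1792, 14336, 114688]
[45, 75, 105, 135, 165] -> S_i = 45 + 30*i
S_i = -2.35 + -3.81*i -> [-2.35, -6.16, -9.97, -13.78, -17.59]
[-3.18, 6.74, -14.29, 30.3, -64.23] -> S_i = -3.18*(-2.12)^i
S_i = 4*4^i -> [4, 16, 64, 256, 1024]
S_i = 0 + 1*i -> [0, 1, 2, 3, 4]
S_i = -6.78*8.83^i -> [-6.78, -59.87, -528.63, -4667.8, -41216.63]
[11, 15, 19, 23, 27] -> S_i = 11 + 4*i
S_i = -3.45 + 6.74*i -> [-3.45, 3.29, 10.03, 16.77, 23.51]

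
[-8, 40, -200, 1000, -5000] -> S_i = -8*-5^i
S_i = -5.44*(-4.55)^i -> [-5.44, 24.75, -112.62, 512.43, -2331.55]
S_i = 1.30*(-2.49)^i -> [1.3, -3.24, 8.06, -20.07, 49.97]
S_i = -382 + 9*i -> [-382, -373, -364, -355, -346]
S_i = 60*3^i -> [60, 180, 540, 1620, 4860]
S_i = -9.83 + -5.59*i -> [-9.83, -15.42, -21.01, -26.6, -32.19]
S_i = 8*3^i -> [8, 24, 72, 216, 648]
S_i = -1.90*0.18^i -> [-1.9, -0.34, -0.06, -0.01, -0.0]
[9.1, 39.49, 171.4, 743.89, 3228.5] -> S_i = 9.10*4.34^i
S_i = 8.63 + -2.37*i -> [8.63, 6.26, 3.89, 1.52, -0.85]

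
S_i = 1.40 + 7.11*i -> [1.4, 8.51, 15.62, 22.73, 29.84]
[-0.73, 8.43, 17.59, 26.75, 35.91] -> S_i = -0.73 + 9.16*i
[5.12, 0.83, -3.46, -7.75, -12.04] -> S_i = 5.12 + -4.29*i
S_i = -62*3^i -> [-62, -186, -558, -1674, -5022]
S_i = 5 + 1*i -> [5, 6, 7, 8, 9]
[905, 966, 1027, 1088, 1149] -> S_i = 905 + 61*i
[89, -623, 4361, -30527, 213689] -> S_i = 89*-7^i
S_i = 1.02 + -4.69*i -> [1.02, -3.67, -8.36, -13.05, -17.74]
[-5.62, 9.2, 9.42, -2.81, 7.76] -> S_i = Random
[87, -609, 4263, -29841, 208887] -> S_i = 87*-7^i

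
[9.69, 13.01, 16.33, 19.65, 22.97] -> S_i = 9.69 + 3.32*i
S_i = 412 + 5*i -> [412, 417, 422, 427, 432]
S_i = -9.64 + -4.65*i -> [-9.64, -14.29, -18.94, -23.59, -28.24]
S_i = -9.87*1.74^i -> [-9.87, -17.17, -29.88, -52.0, -90.47]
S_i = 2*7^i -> [2, 14, 98, 686, 4802]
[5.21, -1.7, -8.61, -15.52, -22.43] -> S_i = 5.21 + -6.91*i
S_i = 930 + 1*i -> [930, 931, 932, 933, 934]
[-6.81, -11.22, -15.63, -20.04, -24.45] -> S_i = -6.81 + -4.41*i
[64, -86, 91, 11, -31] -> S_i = Random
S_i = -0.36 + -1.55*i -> [-0.36, -1.91, -3.46, -5.01, -6.56]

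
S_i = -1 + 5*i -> [-1, 4, 9, 14, 19]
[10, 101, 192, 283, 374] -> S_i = 10 + 91*i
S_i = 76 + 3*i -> [76, 79, 82, 85, 88]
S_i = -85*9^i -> [-85, -765, -6885, -61965, -557685]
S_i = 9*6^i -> [9, 54, 324, 1944, 11664]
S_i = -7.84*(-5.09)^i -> [-7.84, 39.91, -203.12, 1033.88, -5262.44]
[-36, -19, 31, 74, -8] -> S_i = Random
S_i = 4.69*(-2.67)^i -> [4.69, -12.52, 33.43, -89.27, 238.35]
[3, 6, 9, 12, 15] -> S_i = 3 + 3*i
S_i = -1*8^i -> [-1, -8, -64, -512, -4096]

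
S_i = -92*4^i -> [-92, -368, -1472, -5888, -23552]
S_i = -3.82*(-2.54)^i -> [-3.82, 9.7, -24.65, 62.6, -159.0]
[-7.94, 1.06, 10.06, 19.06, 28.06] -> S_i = -7.94 + 9.00*i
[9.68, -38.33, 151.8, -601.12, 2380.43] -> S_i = 9.68*(-3.96)^i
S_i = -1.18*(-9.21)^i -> [-1.18, 10.87, -100.09, 921.85, -8490.25]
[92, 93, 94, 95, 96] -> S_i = 92 + 1*i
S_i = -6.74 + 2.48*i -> [-6.74, -4.26, -1.78, 0.7, 3.18]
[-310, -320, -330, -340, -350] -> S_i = -310 + -10*i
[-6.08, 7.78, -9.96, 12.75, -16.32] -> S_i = -6.08*(-1.28)^i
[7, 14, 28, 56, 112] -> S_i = 7*2^i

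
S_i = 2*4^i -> [2, 8, 32, 128, 512]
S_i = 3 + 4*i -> [3, 7, 11, 15, 19]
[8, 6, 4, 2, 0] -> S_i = 8 + -2*i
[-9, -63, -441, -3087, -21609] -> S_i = -9*7^i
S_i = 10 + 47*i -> [10, 57, 104, 151, 198]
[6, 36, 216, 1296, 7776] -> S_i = 6*6^i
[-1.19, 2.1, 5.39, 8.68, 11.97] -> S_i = -1.19 + 3.29*i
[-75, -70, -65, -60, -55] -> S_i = -75 + 5*i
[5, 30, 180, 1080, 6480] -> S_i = 5*6^i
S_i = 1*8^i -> [1, 8, 64, 512, 4096]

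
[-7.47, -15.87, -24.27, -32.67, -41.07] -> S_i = -7.47 + -8.40*i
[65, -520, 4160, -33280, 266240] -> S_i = 65*-8^i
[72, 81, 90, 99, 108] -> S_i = 72 + 9*i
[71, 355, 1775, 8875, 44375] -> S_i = 71*5^i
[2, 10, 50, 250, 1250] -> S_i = 2*5^i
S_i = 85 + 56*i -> [85, 141, 197, 253, 309]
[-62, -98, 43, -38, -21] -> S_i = Random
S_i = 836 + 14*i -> [836, 850, 864, 878, 892]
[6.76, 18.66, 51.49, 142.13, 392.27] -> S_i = 6.76*2.76^i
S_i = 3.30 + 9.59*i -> [3.3, 12.89, 22.48, 32.07, 41.66]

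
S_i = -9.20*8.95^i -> [-9.2, -82.34, -736.94, -6595.64, -59030.98]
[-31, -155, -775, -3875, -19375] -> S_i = -31*5^i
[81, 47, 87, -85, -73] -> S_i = Random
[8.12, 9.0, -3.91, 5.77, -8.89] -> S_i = Random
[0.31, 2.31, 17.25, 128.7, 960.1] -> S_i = 0.31*7.46^i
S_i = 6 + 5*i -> [6, 11, 16, 21, 26]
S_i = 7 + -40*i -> [7, -33, -73, -113, -153]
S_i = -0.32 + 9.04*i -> [-0.32, 8.72, 17.76, 26.8, 35.84]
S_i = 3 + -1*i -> [3, 2, 1, 0, -1]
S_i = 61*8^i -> [61, 488, 3904, 31232, 249856]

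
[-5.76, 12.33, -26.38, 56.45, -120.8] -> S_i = -5.76*(-2.14)^i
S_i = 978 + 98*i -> [978, 1076, 1174, 1272, 1370]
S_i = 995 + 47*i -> [995, 1042, 1089, 1136, 1183]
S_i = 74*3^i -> [74, 222, 666, 1998, 5994]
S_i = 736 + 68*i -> [736, 804, 872, 940, 1008]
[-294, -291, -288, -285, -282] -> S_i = -294 + 3*i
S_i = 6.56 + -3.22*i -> [6.56, 3.34, 0.12, -3.1, -6.32]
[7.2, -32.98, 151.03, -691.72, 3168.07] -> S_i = 7.20*(-4.58)^i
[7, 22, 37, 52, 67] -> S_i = 7 + 15*i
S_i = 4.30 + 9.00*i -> [4.3, 13.3, 22.3, 31.3, 40.3]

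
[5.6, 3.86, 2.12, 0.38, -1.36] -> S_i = 5.60 + -1.74*i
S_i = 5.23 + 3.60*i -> [5.23, 8.83, 12.43, 16.03, 19.63]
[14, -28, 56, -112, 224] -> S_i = 14*-2^i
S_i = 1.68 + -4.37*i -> [1.68, -2.69, -7.06, -11.43, -15.8]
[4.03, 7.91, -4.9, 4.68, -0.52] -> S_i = Random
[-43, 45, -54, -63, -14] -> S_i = Random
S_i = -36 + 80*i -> [-36, 44, 124, 204, 284]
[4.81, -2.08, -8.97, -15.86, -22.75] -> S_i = 4.81 + -6.89*i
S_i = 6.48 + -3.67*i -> [6.48, 2.81, -0.86, -4.53, -8.2]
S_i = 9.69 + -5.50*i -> [9.69, 4.19, -1.31, -6.81, -12.31]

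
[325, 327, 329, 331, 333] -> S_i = 325 + 2*i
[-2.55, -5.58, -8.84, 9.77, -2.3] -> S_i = Random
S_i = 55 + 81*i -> [55, 136, 217, 298, 379]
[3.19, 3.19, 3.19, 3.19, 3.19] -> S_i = 3.19 + 0.00*i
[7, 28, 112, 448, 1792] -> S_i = 7*4^i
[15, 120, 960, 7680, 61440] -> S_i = 15*8^i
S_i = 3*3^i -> [3, 9, 27, 81, 243]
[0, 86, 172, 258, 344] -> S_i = 0 + 86*i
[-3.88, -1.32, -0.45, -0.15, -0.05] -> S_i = -3.88*0.34^i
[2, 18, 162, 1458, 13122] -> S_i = 2*9^i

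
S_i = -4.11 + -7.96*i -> [-4.11, -12.07, -20.03, -27.99, -35.95]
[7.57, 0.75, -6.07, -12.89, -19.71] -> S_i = 7.57 + -6.82*i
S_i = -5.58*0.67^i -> [-5.58, -3.74, -2.5, -1.68, -1.12]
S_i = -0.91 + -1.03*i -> [-0.91, -1.94, -2.97, -4.0, -5.03]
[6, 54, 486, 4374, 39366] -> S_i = 6*9^i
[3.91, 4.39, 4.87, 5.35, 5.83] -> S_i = 3.91 + 0.48*i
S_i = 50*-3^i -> [50, -150, 450, -1350, 4050]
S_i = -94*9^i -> [-94, -846, -7614, -68526, -616734]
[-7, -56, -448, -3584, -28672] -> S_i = -7*8^i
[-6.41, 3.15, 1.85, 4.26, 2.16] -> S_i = Random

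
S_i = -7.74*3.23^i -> [-7.74, -25.0, -80.75, -260.82, -842.46]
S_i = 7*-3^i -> [7, -21, 63, -189, 567]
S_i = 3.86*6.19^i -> [3.86, 23.89, 147.9, 915.5, 5666.96]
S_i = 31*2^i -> [31, 62, 124, 248, 496]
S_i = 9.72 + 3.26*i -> [9.72, 12.98, 16.24, 19.5, 22.76]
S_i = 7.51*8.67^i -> [7.51, 65.11, 564.52, 4894.37, 42434.23]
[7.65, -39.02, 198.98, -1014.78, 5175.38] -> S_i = 7.65*(-5.10)^i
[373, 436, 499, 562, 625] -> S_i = 373 + 63*i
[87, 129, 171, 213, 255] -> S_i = 87 + 42*i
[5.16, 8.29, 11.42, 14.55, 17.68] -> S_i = 5.16 + 3.13*i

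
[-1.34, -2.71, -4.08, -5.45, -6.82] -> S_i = -1.34 + -1.37*i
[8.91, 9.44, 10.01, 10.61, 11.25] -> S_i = 8.91*1.06^i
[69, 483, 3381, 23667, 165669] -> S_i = 69*7^i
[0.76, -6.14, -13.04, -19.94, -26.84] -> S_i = 0.76 + -6.90*i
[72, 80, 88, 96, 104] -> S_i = 72 + 8*i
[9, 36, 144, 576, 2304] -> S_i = 9*4^i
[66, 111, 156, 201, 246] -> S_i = 66 + 45*i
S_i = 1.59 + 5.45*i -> [1.59, 7.04, 12.49, 17.94, 23.39]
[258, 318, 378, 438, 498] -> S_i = 258 + 60*i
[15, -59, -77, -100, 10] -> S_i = Random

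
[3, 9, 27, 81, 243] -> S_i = 3*3^i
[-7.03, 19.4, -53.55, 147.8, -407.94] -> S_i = -7.03*(-2.76)^i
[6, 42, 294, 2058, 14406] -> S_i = 6*7^i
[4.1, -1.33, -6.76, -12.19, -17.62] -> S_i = 4.10 + -5.43*i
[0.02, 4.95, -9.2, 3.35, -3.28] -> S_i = Random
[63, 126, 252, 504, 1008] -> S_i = 63*2^i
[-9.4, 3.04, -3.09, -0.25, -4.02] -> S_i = Random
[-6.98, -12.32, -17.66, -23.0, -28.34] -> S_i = -6.98 + -5.34*i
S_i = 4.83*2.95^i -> [4.83, 14.25, 42.03, 124.0, 365.79]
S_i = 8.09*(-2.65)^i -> [8.09, -21.44, 56.81, -150.55, 398.96]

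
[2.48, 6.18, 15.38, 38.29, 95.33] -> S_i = 2.48*2.49^i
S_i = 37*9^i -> [37, 333, 2997, 26973, 242757]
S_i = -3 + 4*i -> [-3, 1, 5, 9, 13]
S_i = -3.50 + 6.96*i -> [-3.5, 3.46, 10.42, 17.38, 24.34]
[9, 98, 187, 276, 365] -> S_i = 9 + 89*i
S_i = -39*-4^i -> [-39, 156, -624, 2496, -9984]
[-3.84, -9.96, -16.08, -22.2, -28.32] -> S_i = -3.84 + -6.12*i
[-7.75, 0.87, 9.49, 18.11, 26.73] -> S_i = -7.75 + 8.62*i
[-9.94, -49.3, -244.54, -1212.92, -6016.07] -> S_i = -9.94*4.96^i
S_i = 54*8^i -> [54, 432, 3456, 27648, 221184]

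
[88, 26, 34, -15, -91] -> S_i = Random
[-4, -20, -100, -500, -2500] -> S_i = -4*5^i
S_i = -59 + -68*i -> [-59, -127, -195, -263, -331]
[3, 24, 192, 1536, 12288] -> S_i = 3*8^i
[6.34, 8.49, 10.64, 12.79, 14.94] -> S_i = 6.34 + 2.15*i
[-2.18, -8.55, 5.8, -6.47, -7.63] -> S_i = Random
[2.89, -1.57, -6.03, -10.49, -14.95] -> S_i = 2.89 + -4.46*i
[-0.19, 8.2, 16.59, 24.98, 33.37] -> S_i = -0.19 + 8.39*i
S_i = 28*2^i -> [28, 56, 112, 224, 448]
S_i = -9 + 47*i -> [-9, 38, 85, 132, 179]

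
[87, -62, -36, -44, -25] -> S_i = Random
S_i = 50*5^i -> [50, 250, 1250, 6250, 31250]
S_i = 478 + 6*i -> [478, 484, 490, 496, 502]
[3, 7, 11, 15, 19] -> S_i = 3 + 4*i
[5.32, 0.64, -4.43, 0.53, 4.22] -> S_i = Random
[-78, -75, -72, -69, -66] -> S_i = -78 + 3*i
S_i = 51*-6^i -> [51, -306, 1836, -11016, 66096]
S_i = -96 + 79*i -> [-96, -17, 62, 141, 220]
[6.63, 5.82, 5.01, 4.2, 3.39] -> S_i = 6.63 + -0.81*i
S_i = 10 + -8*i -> [10, 2, -6, -14, -22]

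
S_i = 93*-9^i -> [93, -837, 7533, -67797, 610173]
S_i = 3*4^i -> [3, 12, 48, 192, 768]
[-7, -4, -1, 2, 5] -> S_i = -7 + 3*i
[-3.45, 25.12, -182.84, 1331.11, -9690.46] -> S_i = -3.45*(-7.28)^i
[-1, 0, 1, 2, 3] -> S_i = -1 + 1*i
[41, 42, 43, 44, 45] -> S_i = 41 + 1*i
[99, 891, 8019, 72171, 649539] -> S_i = 99*9^i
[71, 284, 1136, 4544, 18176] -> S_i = 71*4^i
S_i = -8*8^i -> [-8, -64, -512, -4096, -32768]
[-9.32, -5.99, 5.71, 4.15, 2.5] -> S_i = Random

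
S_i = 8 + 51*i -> [8, 59, 110, 161, 212]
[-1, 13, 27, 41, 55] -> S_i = -1 + 14*i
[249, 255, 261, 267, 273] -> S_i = 249 + 6*i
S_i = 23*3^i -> [23, 69, 207, 621, 1863]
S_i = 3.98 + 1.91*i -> [3.98, 5.89, 7.8, 9.71, 11.62]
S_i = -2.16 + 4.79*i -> [-2.16, 2.63, 7.42, 12.21, 17.0]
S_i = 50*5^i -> [50, 250, 1250, 6250, 31250]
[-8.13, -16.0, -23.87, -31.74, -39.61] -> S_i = -8.13 + -7.87*i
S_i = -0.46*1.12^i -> [-0.46, -0.52, -0.58, -0.65, -0.72]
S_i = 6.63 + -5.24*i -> [6.63, 1.39, -3.85, -9.09, -14.33]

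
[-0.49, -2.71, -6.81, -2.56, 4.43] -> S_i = Random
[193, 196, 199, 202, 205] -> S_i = 193 + 3*i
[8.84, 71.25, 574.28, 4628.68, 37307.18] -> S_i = 8.84*8.06^i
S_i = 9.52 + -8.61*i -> [9.52, 0.91, -7.7, -16.31, -24.92]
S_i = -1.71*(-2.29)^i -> [-1.71, 3.92, -8.97, 20.54, -47.03]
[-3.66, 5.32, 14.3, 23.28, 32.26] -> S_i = -3.66 + 8.98*i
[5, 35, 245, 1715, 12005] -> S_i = 5*7^i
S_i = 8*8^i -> [8, 64, 512, 4096, 32768]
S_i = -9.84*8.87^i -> [-9.84, -87.28, -774.18, -6866.98, -60910.14]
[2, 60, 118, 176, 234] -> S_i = 2 + 58*i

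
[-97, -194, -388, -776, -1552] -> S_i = -97*2^i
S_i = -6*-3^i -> [-6, 18, -54, 162, -486]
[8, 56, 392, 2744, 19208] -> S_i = 8*7^i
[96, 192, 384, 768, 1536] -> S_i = 96*2^i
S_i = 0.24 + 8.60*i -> [0.24, 8.84, 17.44, 26.04, 34.64]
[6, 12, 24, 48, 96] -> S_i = 6*2^i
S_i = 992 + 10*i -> [992, 1002, 1012, 1022, 1032]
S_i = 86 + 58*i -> [86, 144, 202, 260, 318]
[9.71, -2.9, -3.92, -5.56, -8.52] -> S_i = Random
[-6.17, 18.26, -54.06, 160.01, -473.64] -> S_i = -6.17*(-2.96)^i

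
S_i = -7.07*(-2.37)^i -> [-7.07, 16.76, -39.71, 94.12, -223.06]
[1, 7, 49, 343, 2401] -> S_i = 1*7^i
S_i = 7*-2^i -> [7, -14, 28, -56, 112]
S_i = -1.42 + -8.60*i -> [-1.42, -10.02, -18.62, -27.22, -35.82]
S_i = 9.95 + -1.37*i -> [9.95, 8.58, 7.21, 5.84, 4.47]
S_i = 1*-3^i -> [1, -3, 9, -27, 81]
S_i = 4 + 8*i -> [4, 12, 20, 28, 36]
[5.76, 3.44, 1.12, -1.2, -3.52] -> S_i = 5.76 + -2.32*i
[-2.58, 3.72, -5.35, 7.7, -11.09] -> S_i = -2.58*(-1.44)^i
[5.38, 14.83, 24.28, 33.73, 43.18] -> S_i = 5.38 + 9.45*i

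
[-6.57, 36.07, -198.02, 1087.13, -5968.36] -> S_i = -6.57*(-5.49)^i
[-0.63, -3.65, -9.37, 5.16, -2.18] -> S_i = Random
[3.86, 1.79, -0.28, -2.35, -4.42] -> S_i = 3.86 + -2.07*i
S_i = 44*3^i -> [44, 132, 396, 1188, 3564]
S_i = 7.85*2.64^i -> [7.85, 20.72, 54.71, 144.44, 381.32]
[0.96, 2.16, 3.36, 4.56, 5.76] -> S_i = 0.96 + 1.20*i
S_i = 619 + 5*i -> [619, 624, 629, 634, 639]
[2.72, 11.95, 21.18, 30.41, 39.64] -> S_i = 2.72 + 9.23*i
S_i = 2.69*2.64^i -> [2.69, 7.1, 18.75, 49.5, 130.67]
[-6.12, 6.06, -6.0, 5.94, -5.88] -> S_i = -6.12*(-0.99)^i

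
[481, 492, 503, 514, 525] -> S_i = 481 + 11*i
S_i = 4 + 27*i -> [4, 31, 58, 85, 112]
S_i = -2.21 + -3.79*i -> [-2.21, -6.0, -9.79, -13.58, -17.37]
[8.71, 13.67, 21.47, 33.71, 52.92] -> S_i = 8.71*1.57^i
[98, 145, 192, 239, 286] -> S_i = 98 + 47*i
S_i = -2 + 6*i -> [-2, 4, 10, 16, 22]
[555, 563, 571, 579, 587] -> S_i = 555 + 8*i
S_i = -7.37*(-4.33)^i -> [-7.37, 31.91, -138.18, 598.32, -2590.71]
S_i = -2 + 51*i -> [-2, 49, 100, 151, 202]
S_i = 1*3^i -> [1, 3, 9, 27, 81]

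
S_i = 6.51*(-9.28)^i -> [6.51, -60.41, 560.63, -5202.65, 48280.63]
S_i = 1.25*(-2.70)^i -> [1.25, -3.38, 9.11, -24.6, 66.43]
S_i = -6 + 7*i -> [-6, 1, 8, 15, 22]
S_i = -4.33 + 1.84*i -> [-4.33, -2.49, -0.65, 1.19, 3.03]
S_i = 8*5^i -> [8, 40, 200, 1000, 5000]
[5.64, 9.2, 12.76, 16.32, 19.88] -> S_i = 5.64 + 3.56*i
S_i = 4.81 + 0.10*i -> [4.81, 4.91, 5.01, 5.11, 5.21]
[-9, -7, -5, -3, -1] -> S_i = -9 + 2*i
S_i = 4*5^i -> [4, 20, 100, 500, 2500]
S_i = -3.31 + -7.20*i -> [-3.31, -10.51, -17.71, -24.91, -32.11]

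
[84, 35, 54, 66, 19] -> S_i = Random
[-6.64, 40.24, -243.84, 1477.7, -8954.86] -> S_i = -6.64*(-6.06)^i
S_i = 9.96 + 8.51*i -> [9.96, 18.47, 26.98, 35.49, 44.0]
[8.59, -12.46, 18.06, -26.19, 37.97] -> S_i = 8.59*(-1.45)^i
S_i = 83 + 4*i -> [83, 87, 91, 95, 99]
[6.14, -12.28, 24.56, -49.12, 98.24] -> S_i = 6.14*(-2.00)^i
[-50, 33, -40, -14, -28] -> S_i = Random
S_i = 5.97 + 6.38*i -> [5.97, 12.35, 18.73, 25.11, 31.49]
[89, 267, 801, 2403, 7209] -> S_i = 89*3^i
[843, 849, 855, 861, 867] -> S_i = 843 + 6*i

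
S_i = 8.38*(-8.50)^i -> [8.38, -71.23, 605.46, -5146.37, 43744.12]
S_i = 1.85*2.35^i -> [1.85, 4.35, 10.22, 24.01, 56.42]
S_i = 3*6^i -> [3, 18, 108, 648, 3888]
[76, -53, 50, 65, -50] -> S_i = Random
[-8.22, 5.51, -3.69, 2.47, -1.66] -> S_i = -8.22*(-0.67)^i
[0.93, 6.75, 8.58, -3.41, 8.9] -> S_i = Random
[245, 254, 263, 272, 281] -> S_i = 245 + 9*i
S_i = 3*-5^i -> [3, -15, 75, -375, 1875]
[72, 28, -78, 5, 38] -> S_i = Random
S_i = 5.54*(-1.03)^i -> [5.54, -5.71, 5.88, -6.05, 6.24]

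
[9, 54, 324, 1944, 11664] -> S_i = 9*6^i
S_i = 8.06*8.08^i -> [8.06, 65.12, 526.21, 4251.76, 34354.25]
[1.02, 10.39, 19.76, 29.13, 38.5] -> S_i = 1.02 + 9.37*i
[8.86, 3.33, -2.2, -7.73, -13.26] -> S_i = 8.86 + -5.53*i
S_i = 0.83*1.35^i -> [0.83, 1.12, 1.51, 2.04, 2.76]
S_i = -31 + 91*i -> [-31, 60, 151, 242, 333]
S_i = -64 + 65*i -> [-64, 1, 66, 131, 196]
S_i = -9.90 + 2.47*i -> [-9.9, -7.43, -4.96, -2.49, -0.02]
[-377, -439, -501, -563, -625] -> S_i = -377 + -62*i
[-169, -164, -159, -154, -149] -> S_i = -169 + 5*i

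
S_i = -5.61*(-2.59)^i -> [-5.61, 14.53, -37.63, 97.47, -252.44]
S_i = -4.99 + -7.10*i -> [-4.99, -12.09, -19.19, -26.29, -33.39]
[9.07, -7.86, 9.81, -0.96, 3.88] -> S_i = Random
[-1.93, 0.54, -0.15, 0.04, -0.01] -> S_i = -1.93*(-0.28)^i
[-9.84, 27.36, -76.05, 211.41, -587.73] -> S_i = -9.84*(-2.78)^i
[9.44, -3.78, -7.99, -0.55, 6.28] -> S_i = Random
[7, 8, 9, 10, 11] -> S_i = 7 + 1*i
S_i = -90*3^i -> [-90, -270, -810, -2430, -7290]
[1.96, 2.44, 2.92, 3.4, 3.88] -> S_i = 1.96 + 0.48*i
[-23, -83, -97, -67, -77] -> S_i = Random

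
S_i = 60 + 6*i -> [60, 66, 72, 78, 84]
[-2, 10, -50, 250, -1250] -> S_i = -2*-5^i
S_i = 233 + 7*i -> [233, 240, 247, 254, 261]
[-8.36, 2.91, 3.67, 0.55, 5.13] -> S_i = Random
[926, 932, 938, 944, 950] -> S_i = 926 + 6*i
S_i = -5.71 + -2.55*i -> [-5.71, -8.26, -10.81, -13.36, -15.91]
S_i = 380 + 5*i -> [380, 385, 390, 395, 400]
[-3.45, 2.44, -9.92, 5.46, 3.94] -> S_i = Random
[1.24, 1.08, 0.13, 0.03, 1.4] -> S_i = Random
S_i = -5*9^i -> [-5, -45, -405, -3645, -32805]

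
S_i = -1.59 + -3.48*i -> [-1.59, -5.07, -8.55, -12.03, -15.51]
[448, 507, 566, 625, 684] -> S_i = 448 + 59*i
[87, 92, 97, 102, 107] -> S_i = 87 + 5*i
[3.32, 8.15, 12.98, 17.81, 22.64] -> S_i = 3.32 + 4.83*i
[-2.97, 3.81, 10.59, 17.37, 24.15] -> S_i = -2.97 + 6.78*i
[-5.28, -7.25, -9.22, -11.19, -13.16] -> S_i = -5.28 + -1.97*i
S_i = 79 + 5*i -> [79, 84, 89, 94, 99]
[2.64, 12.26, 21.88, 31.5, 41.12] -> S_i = 2.64 + 9.62*i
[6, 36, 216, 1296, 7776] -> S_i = 6*6^i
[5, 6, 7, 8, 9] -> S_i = 5 + 1*i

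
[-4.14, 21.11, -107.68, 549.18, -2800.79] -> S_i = -4.14*(-5.10)^i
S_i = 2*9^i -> [2, 18, 162, 1458, 13122]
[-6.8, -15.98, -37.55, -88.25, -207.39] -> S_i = -6.80*2.35^i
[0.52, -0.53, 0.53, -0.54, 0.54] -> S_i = 0.52*(-1.01)^i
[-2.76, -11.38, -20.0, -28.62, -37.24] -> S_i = -2.76 + -8.62*i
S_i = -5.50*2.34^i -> [-5.5, -12.87, -30.12, -70.47, -164.9]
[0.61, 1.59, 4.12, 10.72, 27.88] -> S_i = 0.61*2.60^i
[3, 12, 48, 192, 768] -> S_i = 3*4^i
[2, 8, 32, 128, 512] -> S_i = 2*4^i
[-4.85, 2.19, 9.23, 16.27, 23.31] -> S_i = -4.85 + 7.04*i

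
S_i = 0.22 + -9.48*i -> [0.22, -9.26, -18.74, -28.22, -37.7]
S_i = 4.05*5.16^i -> [4.05, 20.9, 107.83, 556.42, 2871.14]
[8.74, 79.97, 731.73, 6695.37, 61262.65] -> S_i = 8.74*9.15^i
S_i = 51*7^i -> [51, 357, 2499, 17493, 122451]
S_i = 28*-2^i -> [28, -56, 112, -224, 448]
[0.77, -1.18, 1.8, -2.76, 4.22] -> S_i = 0.77*(-1.53)^i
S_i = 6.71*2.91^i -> [6.71, 19.53, 56.82, 165.35, 481.17]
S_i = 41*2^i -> [41, 82, 164, 328, 656]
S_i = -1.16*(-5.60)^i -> [-1.16, 6.5, -36.38, 203.71, -1140.8]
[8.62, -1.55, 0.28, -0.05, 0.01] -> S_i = 8.62*(-0.18)^i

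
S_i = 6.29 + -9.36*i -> [6.29, -3.07, -12.43, -21.79, -31.15]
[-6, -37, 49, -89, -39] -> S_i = Random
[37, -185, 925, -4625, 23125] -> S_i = 37*-5^i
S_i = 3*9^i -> [3, 27, 243, 2187, 19683]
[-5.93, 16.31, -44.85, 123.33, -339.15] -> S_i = -5.93*(-2.75)^i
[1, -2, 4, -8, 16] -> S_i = 1*-2^i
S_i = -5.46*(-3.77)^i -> [-5.46, 20.58, -77.6, 292.56, -1102.96]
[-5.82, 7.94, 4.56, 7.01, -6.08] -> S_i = Random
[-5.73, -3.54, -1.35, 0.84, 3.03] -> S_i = -5.73 + 2.19*i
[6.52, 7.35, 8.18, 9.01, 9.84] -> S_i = 6.52 + 0.83*i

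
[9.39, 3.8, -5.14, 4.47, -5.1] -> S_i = Random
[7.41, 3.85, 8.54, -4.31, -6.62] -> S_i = Random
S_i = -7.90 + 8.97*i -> [-7.9, 1.07, 10.04, 19.01, 27.98]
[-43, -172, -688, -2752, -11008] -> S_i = -43*4^i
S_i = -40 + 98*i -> [-40, 58, 156, 254, 352]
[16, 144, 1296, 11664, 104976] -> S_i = 16*9^i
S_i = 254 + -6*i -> [254, 248, 242, 236, 230]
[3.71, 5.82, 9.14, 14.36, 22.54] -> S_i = 3.71*1.57^i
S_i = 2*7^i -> [2, 14, 98, 686, 4802]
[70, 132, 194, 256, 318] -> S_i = 70 + 62*i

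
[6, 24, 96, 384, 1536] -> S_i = 6*4^i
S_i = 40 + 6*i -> [40, 46, 52, 58, 64]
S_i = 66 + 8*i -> [66, 74, 82, 90, 98]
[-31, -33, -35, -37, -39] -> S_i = -31 + -2*i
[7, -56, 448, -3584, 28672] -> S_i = 7*-8^i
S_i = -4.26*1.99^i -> [-4.26, -8.48, -16.87, -33.57, -66.81]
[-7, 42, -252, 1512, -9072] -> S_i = -7*-6^i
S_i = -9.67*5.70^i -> [-9.67, -55.12, -314.18, -1790.82, -10207.65]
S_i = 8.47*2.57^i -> [8.47, 21.77, 55.94, 143.77, 369.5]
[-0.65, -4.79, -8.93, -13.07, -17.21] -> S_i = -0.65 + -4.14*i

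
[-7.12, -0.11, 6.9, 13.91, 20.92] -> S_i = -7.12 + 7.01*i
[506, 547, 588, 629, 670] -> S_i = 506 + 41*i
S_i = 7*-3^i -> [7, -21, 63, -189, 567]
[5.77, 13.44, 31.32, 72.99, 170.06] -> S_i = 5.77*2.33^i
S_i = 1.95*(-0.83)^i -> [1.95, -1.62, 1.34, -1.11, 0.93]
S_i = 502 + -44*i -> [502, 458, 414, 370, 326]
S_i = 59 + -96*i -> [59, -37, -133, -229, -325]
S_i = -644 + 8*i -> [-644, -636, -628, -620, -612]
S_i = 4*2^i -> [4, 8, 16, 32, 64]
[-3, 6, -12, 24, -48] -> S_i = -3*-2^i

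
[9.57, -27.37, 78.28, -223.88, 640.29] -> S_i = 9.57*(-2.86)^i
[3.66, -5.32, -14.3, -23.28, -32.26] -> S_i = 3.66 + -8.98*i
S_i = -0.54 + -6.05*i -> [-0.54, -6.59, -12.64, -18.69, -24.74]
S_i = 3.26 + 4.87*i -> [3.26, 8.13, 13.0, 17.87, 22.74]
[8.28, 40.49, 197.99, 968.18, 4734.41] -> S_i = 8.28*4.89^i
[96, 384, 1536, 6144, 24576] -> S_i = 96*4^i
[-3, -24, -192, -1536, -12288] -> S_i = -3*8^i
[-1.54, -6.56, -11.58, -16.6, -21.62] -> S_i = -1.54 + -5.02*i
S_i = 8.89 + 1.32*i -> [8.89, 10.21, 11.53, 12.85, 14.17]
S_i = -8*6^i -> [-8, -48, -288, -1728, -10368]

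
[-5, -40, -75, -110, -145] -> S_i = -5 + -35*i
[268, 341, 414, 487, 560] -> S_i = 268 + 73*i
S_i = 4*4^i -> [4, 16, 64, 256, 1024]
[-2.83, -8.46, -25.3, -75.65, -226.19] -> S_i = -2.83*2.99^i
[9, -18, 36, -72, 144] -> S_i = 9*-2^i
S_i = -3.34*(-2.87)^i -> [-3.34, 9.59, -27.51, 78.96, -226.61]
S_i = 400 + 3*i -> [400, 403, 406, 409, 412]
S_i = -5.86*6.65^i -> [-5.86, -38.97, -259.14, -1723.31, -11459.99]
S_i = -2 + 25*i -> [-2, 23, 48, 73, 98]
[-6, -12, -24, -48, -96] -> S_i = -6*2^i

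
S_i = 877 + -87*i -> [877, 790, 703, 616, 529]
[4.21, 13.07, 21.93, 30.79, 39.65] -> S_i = 4.21 + 8.86*i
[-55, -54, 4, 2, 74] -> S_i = Random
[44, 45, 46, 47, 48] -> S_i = 44 + 1*i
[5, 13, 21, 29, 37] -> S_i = 5 + 8*i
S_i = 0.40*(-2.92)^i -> [0.4, -1.17, 3.41, -9.96, 29.08]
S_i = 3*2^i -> [3, 6, 12, 24, 48]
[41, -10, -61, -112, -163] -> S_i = 41 + -51*i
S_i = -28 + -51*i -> [-28, -79, -130, -181, -232]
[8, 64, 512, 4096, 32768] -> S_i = 8*8^i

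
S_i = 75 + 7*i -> [75, 82, 89, 96, 103]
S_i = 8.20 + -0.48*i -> [8.2, 7.72, 7.24, 6.76, 6.28]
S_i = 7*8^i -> [7, 56, 448, 3584, 28672]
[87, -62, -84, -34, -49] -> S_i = Random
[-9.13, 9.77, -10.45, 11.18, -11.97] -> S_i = -9.13*(-1.07)^i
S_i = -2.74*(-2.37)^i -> [-2.74, 6.49, -15.39, 36.48, -86.45]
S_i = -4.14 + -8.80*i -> [-4.14, -12.94, -21.74, -30.54, -39.34]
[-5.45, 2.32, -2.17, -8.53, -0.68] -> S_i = Random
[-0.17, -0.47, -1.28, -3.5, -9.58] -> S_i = -0.17*2.74^i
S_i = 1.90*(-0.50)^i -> [1.9, -0.95, 0.48, -0.24, 0.12]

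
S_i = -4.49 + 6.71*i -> [-4.49, 2.22, 8.93, 15.64, 22.35]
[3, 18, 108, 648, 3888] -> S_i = 3*6^i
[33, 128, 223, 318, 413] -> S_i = 33 + 95*i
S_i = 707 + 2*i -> [707, 709, 711, 713, 715]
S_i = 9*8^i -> [9, 72, 576, 4608, 36864]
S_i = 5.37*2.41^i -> [5.37, 12.94, 31.19, 75.17, 181.15]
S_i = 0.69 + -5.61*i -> [0.69, -4.92, -10.53, -16.14, -21.75]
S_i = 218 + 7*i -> [218, 225, 232, 239, 246]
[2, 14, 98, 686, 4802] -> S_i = 2*7^i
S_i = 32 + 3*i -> [32, 35, 38, 41, 44]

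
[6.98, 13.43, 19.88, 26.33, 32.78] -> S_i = 6.98 + 6.45*i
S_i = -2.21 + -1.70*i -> [-2.21, -3.91, -5.61, -7.31, -9.01]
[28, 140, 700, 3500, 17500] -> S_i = 28*5^i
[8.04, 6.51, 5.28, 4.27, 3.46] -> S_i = 8.04*0.81^i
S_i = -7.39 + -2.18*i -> [-7.39, -9.57, -11.75, -13.93, -16.11]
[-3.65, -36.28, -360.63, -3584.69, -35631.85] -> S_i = -3.65*9.94^i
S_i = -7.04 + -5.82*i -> [-7.04, -12.86, -18.68, -24.5, -30.32]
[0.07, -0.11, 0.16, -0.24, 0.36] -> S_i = 0.07*(-1.51)^i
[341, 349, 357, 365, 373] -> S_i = 341 + 8*i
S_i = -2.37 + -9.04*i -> [-2.37, -11.41, -20.45, -29.49, -38.53]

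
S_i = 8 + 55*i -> [8, 63, 118, 173, 228]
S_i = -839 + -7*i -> [-839, -846, -853, -860, -867]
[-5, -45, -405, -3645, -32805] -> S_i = -5*9^i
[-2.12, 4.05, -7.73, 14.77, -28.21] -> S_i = -2.12*(-1.91)^i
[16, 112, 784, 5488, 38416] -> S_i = 16*7^i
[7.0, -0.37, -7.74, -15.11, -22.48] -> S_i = 7.00 + -7.37*i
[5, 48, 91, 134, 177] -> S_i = 5 + 43*i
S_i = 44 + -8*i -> [44, 36, 28, 20, 12]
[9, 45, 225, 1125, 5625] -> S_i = 9*5^i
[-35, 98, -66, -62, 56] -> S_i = Random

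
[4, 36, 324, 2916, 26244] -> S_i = 4*9^i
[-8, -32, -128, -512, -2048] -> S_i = -8*4^i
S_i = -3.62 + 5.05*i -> [-3.62, 1.43, 6.48, 11.53, 16.58]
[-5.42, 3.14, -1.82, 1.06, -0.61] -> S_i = -5.42*(-0.58)^i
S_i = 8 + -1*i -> [8, 7, 6, 5, 4]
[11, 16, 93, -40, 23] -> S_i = Random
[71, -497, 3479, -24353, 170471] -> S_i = 71*-7^i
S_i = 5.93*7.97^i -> [5.93, 47.26, 376.68, 3002.13, 23926.99]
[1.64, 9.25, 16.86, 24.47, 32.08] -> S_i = 1.64 + 7.61*i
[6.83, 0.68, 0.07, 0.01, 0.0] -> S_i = 6.83*0.10^i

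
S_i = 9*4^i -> [9, 36, 144, 576, 2304]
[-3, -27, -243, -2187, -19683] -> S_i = -3*9^i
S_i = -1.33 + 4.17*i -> [-1.33, 2.84, 7.01, 11.18, 15.35]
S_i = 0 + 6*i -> [0, 6, 12, 18, 24]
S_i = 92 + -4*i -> [92, 88, 84, 80, 76]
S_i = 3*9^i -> [3, 27, 243, 2187, 19683]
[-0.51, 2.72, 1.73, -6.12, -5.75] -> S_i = Random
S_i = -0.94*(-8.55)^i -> [-0.94, 8.04, -68.72, 587.52, -5023.34]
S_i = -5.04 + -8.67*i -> [-5.04, -13.71, -22.38, -31.05, -39.72]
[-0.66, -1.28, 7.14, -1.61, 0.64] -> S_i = Random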